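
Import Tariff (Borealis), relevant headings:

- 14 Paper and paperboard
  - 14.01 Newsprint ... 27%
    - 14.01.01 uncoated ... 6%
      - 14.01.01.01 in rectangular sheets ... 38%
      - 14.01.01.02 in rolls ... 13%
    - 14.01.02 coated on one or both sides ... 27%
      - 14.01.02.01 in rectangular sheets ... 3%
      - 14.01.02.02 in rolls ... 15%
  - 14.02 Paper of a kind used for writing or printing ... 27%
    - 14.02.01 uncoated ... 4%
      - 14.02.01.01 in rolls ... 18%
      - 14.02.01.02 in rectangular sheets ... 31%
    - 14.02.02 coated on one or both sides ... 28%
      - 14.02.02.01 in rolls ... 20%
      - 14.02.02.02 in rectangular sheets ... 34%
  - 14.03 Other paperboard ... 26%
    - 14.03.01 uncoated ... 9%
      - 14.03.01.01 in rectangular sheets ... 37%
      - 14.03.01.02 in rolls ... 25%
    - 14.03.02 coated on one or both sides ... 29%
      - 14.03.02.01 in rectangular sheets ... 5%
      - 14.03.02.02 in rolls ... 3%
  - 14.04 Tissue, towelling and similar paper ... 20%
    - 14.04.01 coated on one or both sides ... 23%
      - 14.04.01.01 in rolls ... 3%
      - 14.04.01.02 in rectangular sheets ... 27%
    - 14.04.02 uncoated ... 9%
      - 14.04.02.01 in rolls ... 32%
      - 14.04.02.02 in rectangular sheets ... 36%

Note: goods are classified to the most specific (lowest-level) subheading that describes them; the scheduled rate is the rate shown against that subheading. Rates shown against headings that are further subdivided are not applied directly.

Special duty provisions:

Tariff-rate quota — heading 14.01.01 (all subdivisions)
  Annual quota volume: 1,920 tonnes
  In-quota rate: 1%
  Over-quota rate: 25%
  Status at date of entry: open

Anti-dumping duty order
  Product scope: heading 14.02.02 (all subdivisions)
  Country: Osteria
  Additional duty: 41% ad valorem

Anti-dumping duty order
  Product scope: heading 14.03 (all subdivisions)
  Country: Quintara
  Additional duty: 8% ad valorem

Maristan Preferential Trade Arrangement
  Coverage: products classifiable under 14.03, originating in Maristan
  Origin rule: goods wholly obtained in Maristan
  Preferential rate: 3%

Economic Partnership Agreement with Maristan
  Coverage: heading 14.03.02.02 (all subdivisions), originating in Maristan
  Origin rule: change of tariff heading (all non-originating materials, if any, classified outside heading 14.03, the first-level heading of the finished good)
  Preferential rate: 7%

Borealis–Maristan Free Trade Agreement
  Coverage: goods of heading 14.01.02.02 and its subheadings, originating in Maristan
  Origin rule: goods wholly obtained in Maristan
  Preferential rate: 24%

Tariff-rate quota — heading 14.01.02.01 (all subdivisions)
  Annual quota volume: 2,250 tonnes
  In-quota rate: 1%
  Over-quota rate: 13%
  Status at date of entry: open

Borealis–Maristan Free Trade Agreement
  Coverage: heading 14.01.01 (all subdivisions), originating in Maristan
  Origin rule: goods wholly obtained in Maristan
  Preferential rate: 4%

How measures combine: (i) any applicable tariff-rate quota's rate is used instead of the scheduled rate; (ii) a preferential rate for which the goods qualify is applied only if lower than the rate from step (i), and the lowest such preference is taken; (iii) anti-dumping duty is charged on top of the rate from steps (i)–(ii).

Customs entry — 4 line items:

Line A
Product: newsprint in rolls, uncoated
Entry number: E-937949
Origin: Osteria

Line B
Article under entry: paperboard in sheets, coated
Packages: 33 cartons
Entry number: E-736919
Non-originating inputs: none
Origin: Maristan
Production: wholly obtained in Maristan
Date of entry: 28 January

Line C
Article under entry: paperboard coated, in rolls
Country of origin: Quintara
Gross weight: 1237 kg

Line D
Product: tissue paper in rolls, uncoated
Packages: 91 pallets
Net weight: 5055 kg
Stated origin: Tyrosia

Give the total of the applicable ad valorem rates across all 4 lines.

47%

Line A: newsprint → 14.01; uncoated → 14.01.01; in rolls → 14.01.01.02. Scheduled 13%. quota on 14.01.01 open → in-quota 1%. → 1%.
Line B: paperboard → 14.03; coated → 14.03.02; in sheets → 14.03.02.01. Scheduled 5%. Maristan agreement on 14.03: wholly obtained → 3% available; Maristan agreement on 14.03.02.02: 14.03.02.01 not covered; Maristan agreement on 14.01.02.02: 14.03.02.01 not covered; Maristan agreement on 14.01.01: 14.03.02.01 not covered; preferential 3%. → 3%.
Line C: paperboard → 14.03; coated → 14.03.02; in rolls → 14.03.02.02. Scheduled 3%. anti-dumping (Quintara, 14.03): +8%; total 3% + 8% = 11%. → 11%.
Line D: tissue paper → 14.04; uncoated → 14.04.02; in rolls → 14.04.02.01. Scheduled 32%. No special measure applies. → 32%.
Sum: 1% + 3% + 11% + 32% = 47%.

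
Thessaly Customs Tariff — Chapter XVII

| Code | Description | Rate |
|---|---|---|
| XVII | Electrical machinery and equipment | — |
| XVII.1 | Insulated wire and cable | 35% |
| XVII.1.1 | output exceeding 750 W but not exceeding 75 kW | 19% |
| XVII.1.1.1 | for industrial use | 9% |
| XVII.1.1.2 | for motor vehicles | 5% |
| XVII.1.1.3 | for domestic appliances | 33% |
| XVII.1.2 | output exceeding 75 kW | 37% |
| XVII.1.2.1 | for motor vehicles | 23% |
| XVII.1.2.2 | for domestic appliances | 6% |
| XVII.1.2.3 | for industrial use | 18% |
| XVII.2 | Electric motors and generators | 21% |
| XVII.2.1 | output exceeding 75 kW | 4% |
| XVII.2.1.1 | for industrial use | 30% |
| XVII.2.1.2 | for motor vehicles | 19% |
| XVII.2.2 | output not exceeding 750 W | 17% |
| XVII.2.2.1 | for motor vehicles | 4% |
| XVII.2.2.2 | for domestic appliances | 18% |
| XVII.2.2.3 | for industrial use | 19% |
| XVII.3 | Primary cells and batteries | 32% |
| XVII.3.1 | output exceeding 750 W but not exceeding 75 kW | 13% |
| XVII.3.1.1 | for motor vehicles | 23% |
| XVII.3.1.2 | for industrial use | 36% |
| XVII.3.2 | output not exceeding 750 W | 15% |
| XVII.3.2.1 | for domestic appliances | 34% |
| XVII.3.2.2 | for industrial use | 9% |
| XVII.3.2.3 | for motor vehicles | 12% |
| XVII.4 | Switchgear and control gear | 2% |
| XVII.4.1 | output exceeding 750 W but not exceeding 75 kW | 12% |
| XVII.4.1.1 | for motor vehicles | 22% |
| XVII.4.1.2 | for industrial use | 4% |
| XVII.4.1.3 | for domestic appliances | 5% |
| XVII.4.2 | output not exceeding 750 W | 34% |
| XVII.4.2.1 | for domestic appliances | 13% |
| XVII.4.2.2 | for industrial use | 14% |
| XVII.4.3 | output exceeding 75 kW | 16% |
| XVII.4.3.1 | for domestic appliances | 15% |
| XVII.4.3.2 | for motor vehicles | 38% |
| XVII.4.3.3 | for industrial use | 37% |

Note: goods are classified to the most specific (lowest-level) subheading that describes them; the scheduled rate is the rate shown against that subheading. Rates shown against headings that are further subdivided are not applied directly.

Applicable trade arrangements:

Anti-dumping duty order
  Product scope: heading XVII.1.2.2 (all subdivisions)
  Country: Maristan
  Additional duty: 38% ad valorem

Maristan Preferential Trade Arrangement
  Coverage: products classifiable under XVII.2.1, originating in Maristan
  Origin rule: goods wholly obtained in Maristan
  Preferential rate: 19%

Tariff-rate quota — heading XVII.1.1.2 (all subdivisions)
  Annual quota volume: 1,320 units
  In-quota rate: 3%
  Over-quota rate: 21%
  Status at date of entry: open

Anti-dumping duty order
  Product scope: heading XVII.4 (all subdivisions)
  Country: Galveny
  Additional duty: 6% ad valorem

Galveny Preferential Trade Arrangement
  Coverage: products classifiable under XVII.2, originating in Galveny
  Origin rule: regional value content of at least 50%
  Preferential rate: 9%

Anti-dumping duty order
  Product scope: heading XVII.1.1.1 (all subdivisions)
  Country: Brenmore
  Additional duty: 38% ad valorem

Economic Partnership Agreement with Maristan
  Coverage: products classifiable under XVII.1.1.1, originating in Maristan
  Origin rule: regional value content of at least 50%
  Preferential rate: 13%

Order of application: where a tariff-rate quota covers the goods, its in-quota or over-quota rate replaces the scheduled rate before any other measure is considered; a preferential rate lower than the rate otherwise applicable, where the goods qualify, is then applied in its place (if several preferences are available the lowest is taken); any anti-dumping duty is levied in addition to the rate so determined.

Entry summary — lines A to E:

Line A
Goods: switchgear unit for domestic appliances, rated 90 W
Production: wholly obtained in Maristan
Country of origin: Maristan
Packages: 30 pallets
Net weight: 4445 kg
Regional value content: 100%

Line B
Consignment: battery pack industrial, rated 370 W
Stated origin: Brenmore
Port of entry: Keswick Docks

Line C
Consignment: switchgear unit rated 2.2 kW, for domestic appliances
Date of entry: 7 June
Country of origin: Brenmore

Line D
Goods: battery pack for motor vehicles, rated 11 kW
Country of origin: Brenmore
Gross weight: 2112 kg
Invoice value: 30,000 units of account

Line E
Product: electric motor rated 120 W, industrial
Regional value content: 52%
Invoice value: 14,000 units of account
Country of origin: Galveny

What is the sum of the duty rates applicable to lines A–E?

Line A: switchgear unit → XVII.4; rated 90 W → XVII.4.2; for domestic appliances → XVII.4.2.1. Scheduled 13%. Maristan agreement on XVII.2.1: XVII.4.2.1 not covered; Maristan agreement on XVII.1.1.1: XVII.4.2.1 not covered. → 13%.
Line B: battery pack → XVII.3; rated 370 W → XVII.3.2; industrial → XVII.3.2.2. Scheduled 9%. No special measure applies. → 9%.
Line C: switchgear unit → XVII.4; rated 2.2 kW → XVII.4.1; for domestic appliances → XVII.4.1.3. Scheduled 5%. No special measure applies. → 5%.
Line D: battery pack → XVII.3; rated 11 kW → XVII.3.1; for motor vehicles → XVII.3.1.1. Scheduled 23%. No special measure applies. → 23%.
Line E: electric motor → XVII.2; rated 120 W → XVII.2.2; industrial → XVII.2.2.3. Scheduled 19%. Galveny agreement on XVII.2: RVC ≥ 50% → 9% available; preferential 9%. → 9%.
Sum: 13% + 9% + 5% + 23% + 9% = 59%.

59%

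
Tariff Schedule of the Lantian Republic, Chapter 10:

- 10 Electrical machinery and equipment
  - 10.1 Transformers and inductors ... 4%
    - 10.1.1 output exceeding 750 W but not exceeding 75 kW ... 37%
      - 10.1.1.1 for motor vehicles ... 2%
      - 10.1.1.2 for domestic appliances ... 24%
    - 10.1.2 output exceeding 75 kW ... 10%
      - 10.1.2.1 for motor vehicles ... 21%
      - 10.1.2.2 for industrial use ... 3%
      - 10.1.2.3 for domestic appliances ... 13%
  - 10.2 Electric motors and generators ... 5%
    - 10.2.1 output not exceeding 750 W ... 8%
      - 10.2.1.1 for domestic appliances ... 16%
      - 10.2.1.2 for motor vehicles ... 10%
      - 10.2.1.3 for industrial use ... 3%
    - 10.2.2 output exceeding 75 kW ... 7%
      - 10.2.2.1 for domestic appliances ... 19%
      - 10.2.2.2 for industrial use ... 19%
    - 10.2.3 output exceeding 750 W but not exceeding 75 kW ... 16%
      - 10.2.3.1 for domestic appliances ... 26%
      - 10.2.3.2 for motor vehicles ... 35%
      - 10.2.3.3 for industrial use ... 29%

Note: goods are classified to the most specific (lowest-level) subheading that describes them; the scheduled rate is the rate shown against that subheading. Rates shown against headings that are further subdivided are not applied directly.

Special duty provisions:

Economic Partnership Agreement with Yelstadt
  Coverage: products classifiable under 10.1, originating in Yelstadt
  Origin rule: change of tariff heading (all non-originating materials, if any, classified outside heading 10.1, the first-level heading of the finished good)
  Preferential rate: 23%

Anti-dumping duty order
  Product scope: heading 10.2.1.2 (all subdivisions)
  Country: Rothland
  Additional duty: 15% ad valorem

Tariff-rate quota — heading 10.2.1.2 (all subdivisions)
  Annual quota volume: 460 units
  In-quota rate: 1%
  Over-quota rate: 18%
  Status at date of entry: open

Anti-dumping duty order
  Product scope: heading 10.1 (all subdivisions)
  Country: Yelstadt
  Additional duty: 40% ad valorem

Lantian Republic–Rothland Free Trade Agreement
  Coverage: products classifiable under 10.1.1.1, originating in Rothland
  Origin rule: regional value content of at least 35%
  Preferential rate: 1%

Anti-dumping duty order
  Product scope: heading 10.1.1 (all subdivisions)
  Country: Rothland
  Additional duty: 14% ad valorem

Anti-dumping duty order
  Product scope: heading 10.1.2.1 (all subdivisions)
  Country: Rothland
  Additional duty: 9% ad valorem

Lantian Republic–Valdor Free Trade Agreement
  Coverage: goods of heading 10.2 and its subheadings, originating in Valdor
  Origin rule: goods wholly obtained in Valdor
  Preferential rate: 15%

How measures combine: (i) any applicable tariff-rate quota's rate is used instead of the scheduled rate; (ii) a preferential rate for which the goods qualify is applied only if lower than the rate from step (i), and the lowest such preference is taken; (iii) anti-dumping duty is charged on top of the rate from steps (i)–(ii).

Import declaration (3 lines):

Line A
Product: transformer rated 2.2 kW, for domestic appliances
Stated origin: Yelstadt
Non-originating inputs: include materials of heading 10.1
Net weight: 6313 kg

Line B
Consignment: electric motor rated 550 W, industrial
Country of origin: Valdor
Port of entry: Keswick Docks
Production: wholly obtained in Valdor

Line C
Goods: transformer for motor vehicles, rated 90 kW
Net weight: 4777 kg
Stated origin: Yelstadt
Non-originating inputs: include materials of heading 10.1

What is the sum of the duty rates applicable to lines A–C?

128%

Line A: transformer → 10.1; rated 2.2 kW → 10.1.1; for domestic appliances → 10.1.1.2. Scheduled 24%. Yelstadt agreement on 10.1: CTH not met; anti-dumping (Yelstadt, 10.1): +40%; total 24% + 40% = 64%. → 64%.
Line B: electric motor → 10.2; rated 550 W → 10.2.1; industrial → 10.2.1.3. Scheduled 3%. Valdor agreement on 10.2: wholly obtained → 15% available; preference 15% not lower than 3% → no reduction. → 3%.
Line C: transformer → 10.1; rated 90 kW → 10.1.2; for motor vehicles → 10.1.2.1. Scheduled 21%. Yelstadt agreement on 10.1: CTH not met; anti-dumping (Yelstadt, 10.1): +40%; total 21% + 40% = 61%. → 61%.
Sum: 64% + 3% + 61% = 128%.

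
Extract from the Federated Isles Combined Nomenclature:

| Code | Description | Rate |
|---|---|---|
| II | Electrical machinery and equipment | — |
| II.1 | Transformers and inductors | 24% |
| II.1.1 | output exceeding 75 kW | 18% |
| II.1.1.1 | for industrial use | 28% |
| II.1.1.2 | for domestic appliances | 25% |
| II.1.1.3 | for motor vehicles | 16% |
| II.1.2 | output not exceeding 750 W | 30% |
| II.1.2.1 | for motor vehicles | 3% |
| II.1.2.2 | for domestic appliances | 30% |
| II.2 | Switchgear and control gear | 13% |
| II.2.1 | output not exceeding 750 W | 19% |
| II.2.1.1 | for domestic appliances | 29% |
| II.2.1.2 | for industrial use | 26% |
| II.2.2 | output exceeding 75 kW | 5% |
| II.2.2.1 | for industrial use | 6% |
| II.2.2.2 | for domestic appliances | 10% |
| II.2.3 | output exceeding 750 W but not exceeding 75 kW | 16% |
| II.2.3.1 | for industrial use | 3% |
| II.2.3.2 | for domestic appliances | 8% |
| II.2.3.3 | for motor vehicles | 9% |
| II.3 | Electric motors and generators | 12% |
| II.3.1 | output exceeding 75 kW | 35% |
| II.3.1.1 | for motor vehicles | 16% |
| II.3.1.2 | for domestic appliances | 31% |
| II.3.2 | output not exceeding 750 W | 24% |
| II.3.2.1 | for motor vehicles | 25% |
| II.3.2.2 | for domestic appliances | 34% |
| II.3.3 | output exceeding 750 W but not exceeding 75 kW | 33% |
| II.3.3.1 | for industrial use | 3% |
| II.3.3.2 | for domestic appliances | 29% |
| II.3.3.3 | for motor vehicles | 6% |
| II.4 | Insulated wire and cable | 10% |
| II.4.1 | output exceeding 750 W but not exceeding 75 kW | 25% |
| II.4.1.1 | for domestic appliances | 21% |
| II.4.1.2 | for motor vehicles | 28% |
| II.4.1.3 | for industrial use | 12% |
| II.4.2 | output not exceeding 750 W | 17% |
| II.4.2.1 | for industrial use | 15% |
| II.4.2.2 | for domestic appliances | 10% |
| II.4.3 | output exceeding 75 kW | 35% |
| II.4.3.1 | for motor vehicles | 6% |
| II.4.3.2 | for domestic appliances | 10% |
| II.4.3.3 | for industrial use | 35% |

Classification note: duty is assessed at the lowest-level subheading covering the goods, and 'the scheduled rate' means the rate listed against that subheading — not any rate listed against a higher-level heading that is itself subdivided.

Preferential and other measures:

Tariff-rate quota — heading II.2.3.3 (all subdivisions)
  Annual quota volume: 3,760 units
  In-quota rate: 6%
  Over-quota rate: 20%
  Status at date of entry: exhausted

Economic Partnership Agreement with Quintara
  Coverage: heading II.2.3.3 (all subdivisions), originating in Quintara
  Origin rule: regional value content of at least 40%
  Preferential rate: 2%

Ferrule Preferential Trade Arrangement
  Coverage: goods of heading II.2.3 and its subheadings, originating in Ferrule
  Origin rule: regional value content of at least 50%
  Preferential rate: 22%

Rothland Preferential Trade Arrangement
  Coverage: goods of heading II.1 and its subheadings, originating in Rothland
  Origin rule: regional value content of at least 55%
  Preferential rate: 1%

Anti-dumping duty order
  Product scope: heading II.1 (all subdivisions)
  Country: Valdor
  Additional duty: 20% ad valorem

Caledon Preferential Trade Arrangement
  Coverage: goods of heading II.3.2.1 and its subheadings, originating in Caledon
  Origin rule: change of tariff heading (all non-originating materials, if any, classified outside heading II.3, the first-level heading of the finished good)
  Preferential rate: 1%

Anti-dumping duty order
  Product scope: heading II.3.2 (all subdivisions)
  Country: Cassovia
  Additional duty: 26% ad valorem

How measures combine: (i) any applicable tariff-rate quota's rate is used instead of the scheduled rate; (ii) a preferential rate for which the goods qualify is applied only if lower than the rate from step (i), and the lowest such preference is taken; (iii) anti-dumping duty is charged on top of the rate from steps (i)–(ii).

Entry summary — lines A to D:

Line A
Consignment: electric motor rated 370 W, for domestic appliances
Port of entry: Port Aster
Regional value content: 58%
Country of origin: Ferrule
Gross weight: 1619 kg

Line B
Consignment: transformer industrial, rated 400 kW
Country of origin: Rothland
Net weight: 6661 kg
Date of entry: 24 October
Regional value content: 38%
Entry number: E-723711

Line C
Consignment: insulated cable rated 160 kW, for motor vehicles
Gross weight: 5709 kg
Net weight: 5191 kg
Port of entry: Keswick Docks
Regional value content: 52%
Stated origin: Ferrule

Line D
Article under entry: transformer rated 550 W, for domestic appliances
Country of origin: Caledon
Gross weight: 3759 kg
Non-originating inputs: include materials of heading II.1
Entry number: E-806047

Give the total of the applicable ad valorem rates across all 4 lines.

98%

Line A: electric motor → II.3; rated 370 W → II.3.2; for domestic appliances → II.3.2.2. Scheduled 34%. Ferrule agreement on II.2.3: II.3.2.2 not covered. → 34%.
Line B: transformer → II.1; rated 400 kW → II.1.1; industrial → II.1.1.1. Scheduled 28%. Rothland agreement on II.1: RVC < 55%. → 28%.
Line C: insulated cable → II.4; rated 160 kW → II.4.3; for motor vehicles → II.4.3.1. Scheduled 6%. Ferrule agreement on II.2.3: II.4.3.1 not covered. → 6%.
Line D: transformer → II.1; rated 550 W → II.1.2; for domestic appliances → II.1.2.2. Scheduled 30%. Caledon agreement on II.3.2.1: II.1.2.2 not covered. → 30%.
Sum: 34% + 28% + 6% + 30% = 98%.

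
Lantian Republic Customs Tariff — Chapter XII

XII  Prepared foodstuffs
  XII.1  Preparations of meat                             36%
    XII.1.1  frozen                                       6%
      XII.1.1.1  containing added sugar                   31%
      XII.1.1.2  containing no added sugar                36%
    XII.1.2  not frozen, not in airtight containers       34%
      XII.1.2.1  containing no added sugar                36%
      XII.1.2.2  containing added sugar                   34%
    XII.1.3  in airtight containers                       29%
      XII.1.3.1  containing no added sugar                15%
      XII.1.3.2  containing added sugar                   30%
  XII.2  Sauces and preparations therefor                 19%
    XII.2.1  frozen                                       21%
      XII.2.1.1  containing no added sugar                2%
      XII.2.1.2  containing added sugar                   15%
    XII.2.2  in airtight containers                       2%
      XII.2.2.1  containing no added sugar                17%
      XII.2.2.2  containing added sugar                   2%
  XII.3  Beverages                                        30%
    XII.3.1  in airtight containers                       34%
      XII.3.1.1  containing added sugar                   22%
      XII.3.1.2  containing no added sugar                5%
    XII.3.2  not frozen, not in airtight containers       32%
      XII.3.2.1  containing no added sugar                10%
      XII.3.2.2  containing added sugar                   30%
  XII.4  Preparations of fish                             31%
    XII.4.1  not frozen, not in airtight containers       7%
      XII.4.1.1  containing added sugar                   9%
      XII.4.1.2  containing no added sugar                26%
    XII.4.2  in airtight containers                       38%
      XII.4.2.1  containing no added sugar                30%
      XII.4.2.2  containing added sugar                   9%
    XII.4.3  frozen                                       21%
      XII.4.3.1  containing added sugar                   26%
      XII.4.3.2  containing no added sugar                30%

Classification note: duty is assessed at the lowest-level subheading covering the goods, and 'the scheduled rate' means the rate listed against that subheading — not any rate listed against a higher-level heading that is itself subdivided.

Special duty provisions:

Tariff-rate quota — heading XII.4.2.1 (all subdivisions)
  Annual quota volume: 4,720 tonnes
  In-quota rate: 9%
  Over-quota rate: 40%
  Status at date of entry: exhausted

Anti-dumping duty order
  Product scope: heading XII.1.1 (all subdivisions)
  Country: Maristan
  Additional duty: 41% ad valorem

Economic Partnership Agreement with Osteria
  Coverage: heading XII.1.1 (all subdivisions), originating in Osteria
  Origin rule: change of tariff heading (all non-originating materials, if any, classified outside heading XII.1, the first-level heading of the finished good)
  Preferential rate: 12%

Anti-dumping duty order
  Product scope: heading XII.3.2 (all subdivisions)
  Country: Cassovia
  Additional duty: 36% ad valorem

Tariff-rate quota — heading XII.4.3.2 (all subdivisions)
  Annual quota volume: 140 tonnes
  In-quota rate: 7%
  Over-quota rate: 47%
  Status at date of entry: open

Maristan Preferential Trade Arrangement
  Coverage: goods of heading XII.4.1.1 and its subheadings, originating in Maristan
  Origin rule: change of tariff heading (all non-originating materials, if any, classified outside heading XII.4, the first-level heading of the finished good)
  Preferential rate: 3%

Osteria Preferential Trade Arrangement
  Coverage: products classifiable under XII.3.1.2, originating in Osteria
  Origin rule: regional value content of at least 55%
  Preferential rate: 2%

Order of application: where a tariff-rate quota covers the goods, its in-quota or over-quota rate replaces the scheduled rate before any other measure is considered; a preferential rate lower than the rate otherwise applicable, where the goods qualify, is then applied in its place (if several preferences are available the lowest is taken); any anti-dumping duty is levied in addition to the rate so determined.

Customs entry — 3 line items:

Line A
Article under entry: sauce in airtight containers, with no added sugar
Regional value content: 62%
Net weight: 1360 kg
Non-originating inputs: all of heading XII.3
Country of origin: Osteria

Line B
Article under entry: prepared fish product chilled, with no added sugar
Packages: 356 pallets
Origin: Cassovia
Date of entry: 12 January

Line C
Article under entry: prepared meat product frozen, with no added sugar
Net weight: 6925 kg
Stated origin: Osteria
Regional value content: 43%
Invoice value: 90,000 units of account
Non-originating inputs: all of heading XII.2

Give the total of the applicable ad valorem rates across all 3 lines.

Line A: sauce → XII.2; in airtight containers → XII.2.2; with no added sugar → XII.2.2.1. Scheduled 17%. Osteria agreement on XII.1.1: XII.2.2.1 not covered; Osteria agreement on XII.3.1.2: XII.2.2.1 not covered. → 17%.
Line B: prepared fish product → XII.4; chilled → XII.4.1; with no added sugar → XII.4.1.2. Scheduled 26%. No special measure applies. → 26%.
Line C: prepared meat product → XII.1; frozen → XII.1.1; with no added sugar → XII.1.1.2. Scheduled 36%. Osteria agreement on XII.1.1: CTH met → 12% available; Osteria agreement on XII.3.1.2: XII.1.1.2 not covered; preferential 12%. → 12%.
Sum: 17% + 26% + 12% = 55%.

55%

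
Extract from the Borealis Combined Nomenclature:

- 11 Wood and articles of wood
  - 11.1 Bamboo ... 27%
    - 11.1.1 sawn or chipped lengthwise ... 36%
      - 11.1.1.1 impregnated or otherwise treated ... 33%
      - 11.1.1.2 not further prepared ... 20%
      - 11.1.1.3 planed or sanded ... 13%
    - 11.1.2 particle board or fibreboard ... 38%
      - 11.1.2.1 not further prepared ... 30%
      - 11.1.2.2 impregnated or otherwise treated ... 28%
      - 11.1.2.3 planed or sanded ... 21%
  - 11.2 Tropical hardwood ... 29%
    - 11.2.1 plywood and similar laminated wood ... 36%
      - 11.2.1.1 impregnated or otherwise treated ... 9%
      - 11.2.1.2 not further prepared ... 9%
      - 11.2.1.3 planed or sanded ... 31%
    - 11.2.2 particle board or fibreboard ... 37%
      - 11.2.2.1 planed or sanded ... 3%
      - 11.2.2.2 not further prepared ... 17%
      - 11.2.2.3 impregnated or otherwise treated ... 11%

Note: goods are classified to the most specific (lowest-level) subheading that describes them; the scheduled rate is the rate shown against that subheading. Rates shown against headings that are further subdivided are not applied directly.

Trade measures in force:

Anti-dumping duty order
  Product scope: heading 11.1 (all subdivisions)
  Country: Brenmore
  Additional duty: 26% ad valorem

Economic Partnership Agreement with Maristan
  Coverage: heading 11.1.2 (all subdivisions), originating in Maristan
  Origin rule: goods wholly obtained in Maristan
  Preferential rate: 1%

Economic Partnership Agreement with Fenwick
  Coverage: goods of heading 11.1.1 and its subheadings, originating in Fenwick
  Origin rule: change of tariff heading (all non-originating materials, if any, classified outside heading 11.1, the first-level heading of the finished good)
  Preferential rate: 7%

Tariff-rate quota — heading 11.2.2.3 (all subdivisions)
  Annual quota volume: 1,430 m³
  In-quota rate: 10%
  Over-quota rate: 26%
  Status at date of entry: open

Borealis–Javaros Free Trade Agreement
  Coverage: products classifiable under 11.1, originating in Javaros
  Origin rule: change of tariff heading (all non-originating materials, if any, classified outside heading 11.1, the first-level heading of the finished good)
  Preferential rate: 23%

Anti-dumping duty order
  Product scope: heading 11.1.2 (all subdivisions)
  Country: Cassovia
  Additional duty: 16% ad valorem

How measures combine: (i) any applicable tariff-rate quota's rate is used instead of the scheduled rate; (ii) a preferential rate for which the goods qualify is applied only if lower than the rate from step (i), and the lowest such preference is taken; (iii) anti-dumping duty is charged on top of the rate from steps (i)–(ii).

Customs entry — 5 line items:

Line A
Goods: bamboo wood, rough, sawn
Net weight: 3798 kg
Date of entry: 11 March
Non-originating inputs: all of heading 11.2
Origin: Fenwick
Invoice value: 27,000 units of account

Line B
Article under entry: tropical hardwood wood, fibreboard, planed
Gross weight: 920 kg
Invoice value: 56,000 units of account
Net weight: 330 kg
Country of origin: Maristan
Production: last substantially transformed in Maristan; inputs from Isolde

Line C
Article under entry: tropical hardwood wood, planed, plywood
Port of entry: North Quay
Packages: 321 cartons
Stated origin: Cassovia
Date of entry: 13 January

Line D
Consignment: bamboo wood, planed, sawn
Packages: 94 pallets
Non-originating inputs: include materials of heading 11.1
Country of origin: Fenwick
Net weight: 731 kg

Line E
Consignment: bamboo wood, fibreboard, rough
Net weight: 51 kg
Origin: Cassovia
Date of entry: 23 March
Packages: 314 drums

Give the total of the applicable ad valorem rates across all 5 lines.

100%

Line A: bamboo → 11.1; sawn → 11.1.1; rough → 11.1.1.2. Scheduled 20%. Fenwick agreement on 11.1.1: CTH met → 7% available; preferential 7%. → 7%.
Line B: tropical hardwood → 11.2; fibreboard → 11.2.2; planed → 11.2.2.1. Scheduled 3%. Maristan agreement on 11.1.2: 11.2.2.1 not covered. → 3%.
Line C: tropical hardwood → 11.2; plywood → 11.2.1; planed → 11.2.1.3. Scheduled 31%. No special measure applies. → 31%.
Line D: bamboo → 11.1; sawn → 11.1.1; planed → 11.1.1.3. Scheduled 13%. Fenwick agreement on 11.1.1: CTH not met. → 13%.
Line E: bamboo → 11.1; fibreboard → 11.1.2; rough → 11.1.2.1. Scheduled 30%. anti-dumping (Cassovia, 11.1.2): +16%; total 30% + 16% = 46%. → 46%.
Sum: 7% + 3% + 31% + 13% + 46% = 100%.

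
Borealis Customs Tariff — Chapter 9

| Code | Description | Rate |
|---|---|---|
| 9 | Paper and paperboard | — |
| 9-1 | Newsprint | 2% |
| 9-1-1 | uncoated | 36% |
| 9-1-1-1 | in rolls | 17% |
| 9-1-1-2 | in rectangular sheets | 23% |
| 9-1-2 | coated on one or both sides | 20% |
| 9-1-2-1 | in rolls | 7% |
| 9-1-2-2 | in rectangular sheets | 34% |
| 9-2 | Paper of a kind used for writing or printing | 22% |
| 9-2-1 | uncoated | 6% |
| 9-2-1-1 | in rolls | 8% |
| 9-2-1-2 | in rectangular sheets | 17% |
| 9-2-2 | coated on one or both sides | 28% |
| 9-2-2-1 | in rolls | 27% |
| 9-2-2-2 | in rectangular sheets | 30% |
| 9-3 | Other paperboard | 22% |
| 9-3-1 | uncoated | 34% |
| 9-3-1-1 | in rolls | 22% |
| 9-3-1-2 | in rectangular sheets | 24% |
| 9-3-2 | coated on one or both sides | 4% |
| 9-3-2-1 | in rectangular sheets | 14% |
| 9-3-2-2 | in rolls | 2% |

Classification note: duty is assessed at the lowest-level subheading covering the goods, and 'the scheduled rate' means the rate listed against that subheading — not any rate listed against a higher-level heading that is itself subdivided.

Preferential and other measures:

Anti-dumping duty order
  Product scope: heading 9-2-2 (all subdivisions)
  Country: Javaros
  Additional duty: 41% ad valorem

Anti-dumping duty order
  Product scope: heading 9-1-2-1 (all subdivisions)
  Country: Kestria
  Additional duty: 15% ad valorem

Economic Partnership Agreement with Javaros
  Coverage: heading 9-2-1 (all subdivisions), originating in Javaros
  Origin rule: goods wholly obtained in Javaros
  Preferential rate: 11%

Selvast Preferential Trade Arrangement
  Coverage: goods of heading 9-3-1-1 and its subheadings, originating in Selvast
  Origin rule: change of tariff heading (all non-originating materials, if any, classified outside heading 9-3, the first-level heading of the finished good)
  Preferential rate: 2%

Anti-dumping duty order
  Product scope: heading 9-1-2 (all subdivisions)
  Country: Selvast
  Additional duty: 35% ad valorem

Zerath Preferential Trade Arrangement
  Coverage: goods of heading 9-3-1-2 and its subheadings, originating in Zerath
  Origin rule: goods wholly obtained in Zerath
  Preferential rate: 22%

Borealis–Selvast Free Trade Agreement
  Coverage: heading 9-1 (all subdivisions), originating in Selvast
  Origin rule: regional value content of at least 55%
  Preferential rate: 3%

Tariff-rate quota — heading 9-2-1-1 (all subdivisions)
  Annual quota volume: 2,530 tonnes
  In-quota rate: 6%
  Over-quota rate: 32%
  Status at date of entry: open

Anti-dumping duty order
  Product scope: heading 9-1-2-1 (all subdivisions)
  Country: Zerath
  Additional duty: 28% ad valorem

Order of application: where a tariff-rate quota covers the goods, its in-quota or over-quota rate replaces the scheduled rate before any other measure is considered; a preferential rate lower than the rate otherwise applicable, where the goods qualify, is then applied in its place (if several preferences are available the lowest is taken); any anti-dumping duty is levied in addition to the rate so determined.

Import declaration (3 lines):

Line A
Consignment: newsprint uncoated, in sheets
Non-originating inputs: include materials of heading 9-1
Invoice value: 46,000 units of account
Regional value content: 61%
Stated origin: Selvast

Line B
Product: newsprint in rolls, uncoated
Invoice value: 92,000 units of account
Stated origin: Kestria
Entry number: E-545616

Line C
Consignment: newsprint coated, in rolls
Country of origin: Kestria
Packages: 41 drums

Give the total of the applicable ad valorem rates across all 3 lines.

Line A: newsprint → 9-1; uncoated → 9-1-1; in sheets → 9-1-1-2. Scheduled 23%. Selvast agreement on 9-3-1-1: 9-1-1-2 not covered; Selvast agreement on 9-1: RVC ≥ 55% → 3% available; preferential 3%. → 3%.
Line B: newsprint → 9-1; uncoated → 9-1-1; in rolls → 9-1-1-1. Scheduled 17%. No special measure applies. → 17%.
Line C: newsprint → 9-1; coated → 9-1-2; in rolls → 9-1-2-1. Scheduled 7%. anti-dumping (Kestria, 9-1-2-1): +15%; total 7% + 15% = 22%. → 22%.
Sum: 3% + 17% + 22% = 42%.

42%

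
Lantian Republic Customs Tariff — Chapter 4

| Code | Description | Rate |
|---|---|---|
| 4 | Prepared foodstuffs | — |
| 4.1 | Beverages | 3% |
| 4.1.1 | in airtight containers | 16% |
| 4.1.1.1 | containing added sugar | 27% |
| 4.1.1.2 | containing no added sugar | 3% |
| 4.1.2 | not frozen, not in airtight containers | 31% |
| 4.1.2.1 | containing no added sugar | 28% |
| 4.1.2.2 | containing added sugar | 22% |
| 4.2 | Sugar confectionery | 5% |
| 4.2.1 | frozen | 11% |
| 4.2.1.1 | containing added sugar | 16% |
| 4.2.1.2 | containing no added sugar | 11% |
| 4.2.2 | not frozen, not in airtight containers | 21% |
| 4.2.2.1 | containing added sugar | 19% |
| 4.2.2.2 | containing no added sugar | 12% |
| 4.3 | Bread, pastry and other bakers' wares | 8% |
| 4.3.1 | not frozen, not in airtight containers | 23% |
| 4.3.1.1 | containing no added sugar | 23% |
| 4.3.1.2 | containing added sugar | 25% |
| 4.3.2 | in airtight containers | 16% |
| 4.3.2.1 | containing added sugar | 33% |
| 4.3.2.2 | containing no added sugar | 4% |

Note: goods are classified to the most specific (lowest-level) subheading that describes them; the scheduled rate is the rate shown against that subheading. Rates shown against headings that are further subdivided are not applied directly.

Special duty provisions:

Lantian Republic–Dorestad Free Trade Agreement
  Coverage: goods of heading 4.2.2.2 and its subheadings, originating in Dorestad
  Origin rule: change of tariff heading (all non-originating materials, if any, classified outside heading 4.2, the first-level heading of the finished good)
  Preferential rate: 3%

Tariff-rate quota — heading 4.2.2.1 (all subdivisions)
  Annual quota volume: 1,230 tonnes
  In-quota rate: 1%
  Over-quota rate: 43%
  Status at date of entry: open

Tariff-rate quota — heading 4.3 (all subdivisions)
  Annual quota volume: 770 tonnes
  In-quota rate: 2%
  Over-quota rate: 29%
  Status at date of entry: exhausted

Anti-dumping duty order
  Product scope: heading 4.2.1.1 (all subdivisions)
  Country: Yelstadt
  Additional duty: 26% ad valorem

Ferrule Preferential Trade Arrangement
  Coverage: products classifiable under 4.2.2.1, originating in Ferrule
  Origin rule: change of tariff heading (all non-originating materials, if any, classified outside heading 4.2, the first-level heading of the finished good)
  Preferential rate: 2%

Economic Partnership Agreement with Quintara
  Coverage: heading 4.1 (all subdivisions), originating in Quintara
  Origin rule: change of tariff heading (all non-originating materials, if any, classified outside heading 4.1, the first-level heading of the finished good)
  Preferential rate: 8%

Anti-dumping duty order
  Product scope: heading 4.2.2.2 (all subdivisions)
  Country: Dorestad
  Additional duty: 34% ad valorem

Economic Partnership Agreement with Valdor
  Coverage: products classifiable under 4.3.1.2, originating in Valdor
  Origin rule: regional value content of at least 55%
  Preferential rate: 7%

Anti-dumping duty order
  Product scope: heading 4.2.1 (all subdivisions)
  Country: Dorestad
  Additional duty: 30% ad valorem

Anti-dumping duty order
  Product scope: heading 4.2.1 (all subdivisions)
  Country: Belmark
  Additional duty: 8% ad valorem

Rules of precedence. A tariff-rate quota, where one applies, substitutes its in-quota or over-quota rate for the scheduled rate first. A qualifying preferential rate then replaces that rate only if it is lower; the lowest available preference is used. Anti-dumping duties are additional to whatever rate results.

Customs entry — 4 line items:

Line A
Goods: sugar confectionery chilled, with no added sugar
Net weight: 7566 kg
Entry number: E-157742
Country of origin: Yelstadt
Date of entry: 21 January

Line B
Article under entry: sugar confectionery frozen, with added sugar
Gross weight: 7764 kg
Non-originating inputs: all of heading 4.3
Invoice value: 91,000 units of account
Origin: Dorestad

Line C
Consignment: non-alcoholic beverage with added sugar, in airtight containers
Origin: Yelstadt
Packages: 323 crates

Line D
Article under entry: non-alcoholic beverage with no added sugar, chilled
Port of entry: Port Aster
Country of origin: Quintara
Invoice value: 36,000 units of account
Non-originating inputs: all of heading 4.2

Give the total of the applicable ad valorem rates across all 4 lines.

93%

Line A: sugar confectionery → 4.2; chilled → 4.2.2; with no added sugar → 4.2.2.2. Scheduled 12%. No special measure applies. → 12%.
Line B: sugar confectionery → 4.2; frozen → 4.2.1; with added sugar → 4.2.1.1. Scheduled 16%. Dorestad agreement on 4.2.2.2: 4.2.1.1 not covered; anti-dumping (Dorestad, 4.2.1): +30%; total 16% + 30% = 46%. → 46%.
Line C: non-alcoholic beverage → 4.1; in airtight containers → 4.1.1; with added sugar → 4.1.1.1. Scheduled 27%. No special measure applies. → 27%.
Line D: non-alcoholic beverage → 4.1; chilled → 4.1.2; with no added sugar → 4.1.2.1. Scheduled 28%. Quintara agreement on 4.1: CTH met → 8% available; preferential 8%. → 8%.
Sum: 12% + 46% + 27% + 8% = 93%.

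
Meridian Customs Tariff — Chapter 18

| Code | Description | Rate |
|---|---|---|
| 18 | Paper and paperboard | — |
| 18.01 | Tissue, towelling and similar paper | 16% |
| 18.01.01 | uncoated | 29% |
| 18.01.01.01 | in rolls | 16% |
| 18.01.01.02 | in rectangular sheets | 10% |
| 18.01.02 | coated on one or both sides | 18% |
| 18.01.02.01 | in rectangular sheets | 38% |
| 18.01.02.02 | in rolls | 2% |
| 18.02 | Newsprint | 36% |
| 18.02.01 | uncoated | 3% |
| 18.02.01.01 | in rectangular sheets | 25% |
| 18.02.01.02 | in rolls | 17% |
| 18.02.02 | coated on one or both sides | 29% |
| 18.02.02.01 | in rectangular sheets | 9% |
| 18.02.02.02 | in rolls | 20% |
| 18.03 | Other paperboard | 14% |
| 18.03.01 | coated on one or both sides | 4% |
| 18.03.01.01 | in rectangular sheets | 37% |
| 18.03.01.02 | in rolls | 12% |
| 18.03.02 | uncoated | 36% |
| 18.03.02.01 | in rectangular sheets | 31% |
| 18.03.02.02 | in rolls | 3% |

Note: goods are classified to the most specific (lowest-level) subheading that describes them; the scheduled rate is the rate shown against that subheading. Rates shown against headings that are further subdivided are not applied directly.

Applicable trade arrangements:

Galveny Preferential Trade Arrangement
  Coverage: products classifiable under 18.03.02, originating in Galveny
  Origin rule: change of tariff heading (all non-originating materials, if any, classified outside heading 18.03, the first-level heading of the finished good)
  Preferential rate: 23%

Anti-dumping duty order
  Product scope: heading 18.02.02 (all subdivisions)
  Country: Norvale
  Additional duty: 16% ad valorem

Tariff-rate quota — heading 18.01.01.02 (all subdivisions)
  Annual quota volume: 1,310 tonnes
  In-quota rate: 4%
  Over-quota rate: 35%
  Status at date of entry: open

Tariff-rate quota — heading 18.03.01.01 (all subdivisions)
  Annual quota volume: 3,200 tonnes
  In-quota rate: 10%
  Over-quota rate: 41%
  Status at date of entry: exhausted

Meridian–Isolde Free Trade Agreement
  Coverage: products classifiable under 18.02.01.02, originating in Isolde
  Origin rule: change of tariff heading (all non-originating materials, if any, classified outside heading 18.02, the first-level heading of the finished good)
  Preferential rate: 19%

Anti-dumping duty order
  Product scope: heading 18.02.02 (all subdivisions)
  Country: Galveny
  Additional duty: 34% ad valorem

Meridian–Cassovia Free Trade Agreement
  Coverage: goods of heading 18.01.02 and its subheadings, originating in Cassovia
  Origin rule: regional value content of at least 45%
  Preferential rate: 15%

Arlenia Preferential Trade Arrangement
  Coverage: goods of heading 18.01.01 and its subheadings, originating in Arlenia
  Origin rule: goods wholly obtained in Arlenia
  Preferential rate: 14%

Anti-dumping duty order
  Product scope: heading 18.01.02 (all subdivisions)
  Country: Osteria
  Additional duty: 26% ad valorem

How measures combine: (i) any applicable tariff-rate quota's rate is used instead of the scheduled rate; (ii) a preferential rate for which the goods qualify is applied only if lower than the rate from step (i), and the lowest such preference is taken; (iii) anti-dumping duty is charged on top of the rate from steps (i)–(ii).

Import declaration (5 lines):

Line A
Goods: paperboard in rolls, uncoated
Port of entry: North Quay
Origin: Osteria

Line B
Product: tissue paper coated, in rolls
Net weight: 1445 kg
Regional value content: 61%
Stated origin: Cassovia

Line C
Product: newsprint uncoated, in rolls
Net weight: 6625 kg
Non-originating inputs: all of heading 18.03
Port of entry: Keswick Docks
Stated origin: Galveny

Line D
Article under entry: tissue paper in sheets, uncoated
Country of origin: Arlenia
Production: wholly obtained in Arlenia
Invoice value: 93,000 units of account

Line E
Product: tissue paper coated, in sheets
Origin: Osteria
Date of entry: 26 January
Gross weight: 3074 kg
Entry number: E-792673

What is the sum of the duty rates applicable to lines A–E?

90%

Line A: paperboard → 18.03; uncoated → 18.03.02; in rolls → 18.03.02.02. Scheduled 3%. No special measure applies. → 3%.
Line B: tissue paper → 18.01; coated → 18.01.02; in rolls → 18.01.02.02. Scheduled 2%. Cassovia agreement on 18.01.02: RVC ≥ 45% → 15% available; preference 15% not lower than 2% → no reduction. → 2%.
Line C: newsprint → 18.02; uncoated → 18.02.01; in rolls → 18.02.01.02. Scheduled 17%. Galveny agreement on 18.03.02: 18.02.01.02 not covered. → 17%.
Line D: tissue paper → 18.01; uncoated → 18.01.01; in sheets → 18.01.01.02. Scheduled 10%. quota on 18.01.01.02 open → in-quota 4%; Arlenia agreement on 18.01.01: wholly obtained → 14% available; preference 14% not lower than 4% → no reduction. → 4%.
Line E: tissue paper → 18.01; coated → 18.01.02; in sheets → 18.01.02.01. Scheduled 38%. anti-dumping (Osteria, 18.01.02): +26%; total 38% + 26% = 64%. → 64%.
Sum: 3% + 2% + 17% + 4% + 64% = 90%.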